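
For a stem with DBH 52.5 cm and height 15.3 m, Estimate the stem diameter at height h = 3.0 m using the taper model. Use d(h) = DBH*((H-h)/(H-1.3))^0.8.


Taper: d(h) = DBH * ((H - h) / (H - 1.3))^0.8
Numerator = H - h = 15.3 - 3.0 = 12.3 m
Denominator = H - 1.3 = 15.3 - 1.3 = 14.0 m
Ratio = 12.3 / 14.0 = 0.87857
d = 52.5 * 0.87857^0.8 = 47.3 cm

47.3


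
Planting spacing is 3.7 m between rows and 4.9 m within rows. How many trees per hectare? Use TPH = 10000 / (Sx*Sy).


Formula: TPH = 10000 m^2/ha / (spacing_x * spacing_y)
Area per tree = 3.7 m * 4.9 m = 18.13 m^2
TPH = 10000 / 18.13 = 552 trees/ha

552


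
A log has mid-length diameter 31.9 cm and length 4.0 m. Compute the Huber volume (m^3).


Huber: V = Am * L,  Am = pi*(Dm/200)^2
Am = pi*(31.9/200)^2 = 0.079923 m^2
V = 0.079923*4.0 = 0.3197 m^3

0.3197


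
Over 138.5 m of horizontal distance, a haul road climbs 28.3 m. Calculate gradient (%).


Formula: Gradient = rise / run * 100
Gradient = 28.3 / 138.5 * 100 = 20.4%

20.4


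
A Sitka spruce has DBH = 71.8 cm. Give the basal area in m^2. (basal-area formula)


Formula: BA = pi * (DBH/2)^2 / 10000  (cm^2 to m^2)
Radius = DBH/2 = 71.8/2 = 35.9 cm
BA = pi * 35.9^2 / 10000
   = 4048.916 cm^2 / 10000
   = 0.4049 m^2

0.4049


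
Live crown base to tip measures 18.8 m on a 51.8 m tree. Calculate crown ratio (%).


Formula: Crown Ratio = (Crown Length / Total Height) * 100
CR = (18.8 m / 51.8 m) * 100
CR = 0.3629 * 100 = 36.3%

36.3


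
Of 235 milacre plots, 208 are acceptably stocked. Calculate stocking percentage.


Formula: Stocking % = stocked plots / total plots * 100
Stocking = 208 / 235 * 100
Stocking = 0.8851 * 100 = 88.5%

88.5


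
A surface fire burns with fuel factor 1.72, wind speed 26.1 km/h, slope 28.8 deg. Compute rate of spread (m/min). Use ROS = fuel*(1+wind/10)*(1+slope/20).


Formula: ROS = fuel * (1 + wind/10) * (1 + slope/20)
Wind factor = 1 + 26.1/10 = 3.61
Slope factor = 1 + 28.8/20 = 2.44
ROS = 1.72 * 3.61 * 2.44 = 15.15 m/min

15.15


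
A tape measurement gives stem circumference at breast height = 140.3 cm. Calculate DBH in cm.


Formula: DBH = C / pi
DBH = 140.3 / pi
pi = 3.14159...
DBH = 44.7 cm

44.7


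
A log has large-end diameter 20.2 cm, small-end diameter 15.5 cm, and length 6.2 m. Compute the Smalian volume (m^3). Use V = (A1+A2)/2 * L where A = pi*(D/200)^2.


Smalian: V = (A1 + A2)/2 * L,  A = pi*(D/200)^2
A1 = pi*(20.2/200)^2 = 0.032047 m^2
A2 = pi*(15.5/200)^2 = 0.018869 m^2
V = (0.032047+0.018869)/2*6.2 = 0.1578 m^3

0.1578


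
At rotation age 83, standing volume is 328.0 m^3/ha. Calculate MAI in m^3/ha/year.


Formula: MAI = Total Volume / Stand Age
MAI = 328.0 m^3/ha / 83 years
MAI = 3.95 m^3/ha/year

3.95


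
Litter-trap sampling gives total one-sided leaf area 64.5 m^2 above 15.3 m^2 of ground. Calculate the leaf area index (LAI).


Formula: LAI = total leaf area / ground area  (dimensionless)
LAI = 64.5 m^2 / 15.3 m^2
LAI = 4.22

4.22


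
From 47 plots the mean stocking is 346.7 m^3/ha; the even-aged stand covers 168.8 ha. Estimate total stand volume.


Formula: Total Volume = Mean Volume per ha * Total Area
Total Volume = 346.7 m^3/ha * 168.8 ha
Total Volume = 58523 m^3

58523


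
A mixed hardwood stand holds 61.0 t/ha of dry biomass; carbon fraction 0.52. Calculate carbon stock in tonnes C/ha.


Formula: Carbon Stock = Biomass * Carbon Fraction
C = 61.0 t/ha * 0.52
C = 31.7 t C/ha

31.7


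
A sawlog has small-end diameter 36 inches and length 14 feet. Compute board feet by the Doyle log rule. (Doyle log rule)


Doyle: BF = (D - 4)^2 * L / 16
Adjusted diameter = 36 - 4 = 32 in
(D-4)^2 = 32^2 = 1024
BF = 1024 * 14 / 16 = 896 BF

896


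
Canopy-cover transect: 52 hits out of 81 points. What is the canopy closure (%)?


Formula: Canopy closure = covered points / total points * 100
Closure = 52 / 81 * 100
Closure = 0.642 * 100 = 64.2%

64.2


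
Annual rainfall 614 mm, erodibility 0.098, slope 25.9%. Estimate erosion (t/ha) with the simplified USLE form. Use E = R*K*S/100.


Formula: E = R * K * S / 100  (simplified USLE)
R * K = 614 * 0.098 = 60.172
E = 60.172 * 25.9 / 100 = 15.58 t/ha

15.58


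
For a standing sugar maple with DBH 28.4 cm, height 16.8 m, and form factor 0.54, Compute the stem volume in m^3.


Formula: V = pi * (DBH/200)^2 * H * ff
Radius = DBH/200 = 28.4/200 = 0.142 m
Radius^2 = 0.142^2 = 0.020164 m^2
V = pi * 0.020164 * 16.8 * 0.54
V = 0.575 m^3

0.575


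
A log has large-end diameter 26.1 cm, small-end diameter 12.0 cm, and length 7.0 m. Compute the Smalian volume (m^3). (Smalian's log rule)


Smalian: V = (A1 + A2)/2 * L,  A = pi*(D/200)^2
A1 = pi*(26.1/200)^2 = 0.053502 m^2
A2 = pi*(12.0/200)^2 = 0.01131 m^2
V = (0.053502+0.01131)/2*7.0 = 0.2268 m^3

0.2268


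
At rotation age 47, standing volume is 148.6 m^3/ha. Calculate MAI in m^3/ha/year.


Formula: MAI = Total Volume / Stand Age
MAI = 148.6 m^3/ha / 47 years
MAI = 3.16 m^3/ha/year

3.16


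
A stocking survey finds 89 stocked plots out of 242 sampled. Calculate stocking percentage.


Formula: Stocking % = stocked plots / total plots * 100
Stocking = 89 / 242 * 100
Stocking = 0.3678 * 100 = 36.8%

36.8


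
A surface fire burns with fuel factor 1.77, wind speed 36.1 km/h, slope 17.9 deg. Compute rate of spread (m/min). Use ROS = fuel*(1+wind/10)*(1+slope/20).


Formula: ROS = fuel * (1 + wind/10) * (1 + slope/20)
Wind factor = 1 + 36.1/10 = 4.61
Slope factor = 1 + 17.9/20 = 1.895
ROS = 1.77 * 4.61 * 1.895 = 15.46 m/min

15.46


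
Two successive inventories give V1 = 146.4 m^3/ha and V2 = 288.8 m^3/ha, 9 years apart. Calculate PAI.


Formula: PAI = (V_T2 - V_T1) / (T2 - T1)
Volume increment = 288.8 - 146.4 = 142.4 m^3/ha
PAI = 142.4 / 9 = 15.82 m^3/ha/year

15.82


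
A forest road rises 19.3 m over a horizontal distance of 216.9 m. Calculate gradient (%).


Formula: Gradient = rise / run * 100
Gradient = 19.3 / 216.9 * 100 = 8.9%

8.9


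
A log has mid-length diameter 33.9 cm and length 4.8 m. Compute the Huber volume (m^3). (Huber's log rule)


Huber: V = Am * L,  Am = pi*(Dm/200)^2
Am = pi*(33.9/200)^2 = 0.090259 m^2
V = 0.090259*4.8 = 0.4332 m^3

0.4332


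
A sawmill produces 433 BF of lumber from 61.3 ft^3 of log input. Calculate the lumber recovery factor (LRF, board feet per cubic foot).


Formula: LRF = Lumber Output (BF) / Log Input (ft^3)
LRF = 433 BF / 61.3 ft^3
LRF = 7.06 BF/ft^3

7.06


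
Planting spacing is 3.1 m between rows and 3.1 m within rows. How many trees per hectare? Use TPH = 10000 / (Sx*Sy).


Formula: TPH = 10000 m^2/ha / (spacing_x * spacing_y)
Area per tree = 3.1 m * 3.1 m = 9.61 m^2
TPH = 10000 / 9.61 = 1041 trees/ha

1041


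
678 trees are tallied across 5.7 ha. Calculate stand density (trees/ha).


Formula: Stand Density = N_trees / Area_ha
Density = 678 trees / 5.7 ha
Density = 119 trees/ha

119


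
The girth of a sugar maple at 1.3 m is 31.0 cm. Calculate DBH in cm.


Formula: DBH = C / pi
DBH = 31.0 / pi
pi = 3.14159...
DBH = 9.9 cm

9.9


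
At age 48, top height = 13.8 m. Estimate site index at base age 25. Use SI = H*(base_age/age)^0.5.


Formula: SI = H_dom * (base_age / age)^0.5
Age ratio = 25 / 48 = 0.52083
sqrt(age_ratio) = 0.72169
SI = 13.8 * 0.72169 = 10.0 m

10.0


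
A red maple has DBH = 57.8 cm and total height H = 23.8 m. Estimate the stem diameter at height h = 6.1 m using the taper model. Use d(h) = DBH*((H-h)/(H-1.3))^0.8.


Taper: d(h) = DBH * ((H - h) / (H - 1.3))^0.8
Numerator = H - h = 23.8 - 6.1 = 17.7 m
Denominator = H - 1.3 = 23.8 - 1.3 = 22.5 m
Ratio = 17.7 / 22.5 = 0.78667
d = 57.8 * 0.78667^0.8 = 47.7 cm

47.7


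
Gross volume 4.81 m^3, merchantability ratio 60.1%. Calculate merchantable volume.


Formula: MV = V_total * (merchantable_pct / 100)
Merchantable fraction = 60.1% / 100 = 0.601
MV = 4.81 m^3 * 0.601 = 2.891 m^3

2.891


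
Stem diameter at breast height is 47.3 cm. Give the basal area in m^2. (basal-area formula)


Formula: BA = pi * (DBH/2)^2 / 10000  (cm^2 to m^2)
Radius = DBH/2 = 47.3/2 = 23.65 cm
BA = pi * 23.65^2 / 10000
   = 1757.1635 cm^2 / 10000
   = 0.1757 m^2

0.1757


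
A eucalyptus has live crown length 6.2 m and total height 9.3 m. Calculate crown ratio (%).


Formula: Crown Ratio = (Crown Length / Total Height) * 100
CR = (6.2 m / 9.3 m) * 100
CR = 0.6667 * 100 = 66.7%

66.7


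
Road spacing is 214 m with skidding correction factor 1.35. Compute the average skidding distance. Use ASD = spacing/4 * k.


Formula: ASD = (spacing / 4) * correction
Uncorrected distance = spacing / 4 = 214 / 4 = 53.5 m
ASD = 53.5 * 1.35 = 72 m

72


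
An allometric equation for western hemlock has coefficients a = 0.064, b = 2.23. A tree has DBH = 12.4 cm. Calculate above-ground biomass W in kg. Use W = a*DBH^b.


Formula: W = a * DBH^b  (allometric power law)
DBH^b = 12.4^2.23 = 274.366
W = 0.064 * 274.366 = 17.6 kg

17.6


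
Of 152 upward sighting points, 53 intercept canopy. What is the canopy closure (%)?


Formula: Canopy closure = covered points / total points * 100
Closure = 53 / 152 * 100
Closure = 0.3487 * 100 = 34.9%

34.9


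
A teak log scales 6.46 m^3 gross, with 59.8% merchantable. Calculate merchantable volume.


Formula: MV = V_total * (merchantable_pct / 100)
Merchantable fraction = 59.8% / 100 = 0.598
MV = 6.46 m^3 * 0.598 = 3.863 m^3

3.863


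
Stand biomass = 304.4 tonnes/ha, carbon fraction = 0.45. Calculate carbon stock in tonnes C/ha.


Formula: Carbon Stock = Biomass * Carbon Fraction
C = 304.4 t/ha * 0.45
C = 137.0 t C/ha

137.0


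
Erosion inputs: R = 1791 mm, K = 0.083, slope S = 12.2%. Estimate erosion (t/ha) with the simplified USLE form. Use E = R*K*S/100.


Formula: E = R * K * S / 100  (simplified USLE)
R * K = 1791 * 0.083 = 148.653
E = 148.653 * 12.2 / 100 = 18.14 t/ha

18.14


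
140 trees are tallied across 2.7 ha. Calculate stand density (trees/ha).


Formula: Stand Density = N_trees / Area_ha
Density = 140 trees / 2.7 ha
Density = 52 trees/ha

52


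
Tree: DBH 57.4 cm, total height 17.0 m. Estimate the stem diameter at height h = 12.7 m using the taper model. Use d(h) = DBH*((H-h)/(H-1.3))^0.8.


Taper: d(h) = DBH * ((H - h) / (H - 1.3))^0.8
Numerator = H - h = 17.0 - 12.7 = 4.3 m
Denominator = H - 1.3 = 17.0 - 1.3 = 15.7 m
Ratio = 4.3 / 15.7 = 0.27389
d = 57.4 * 0.27389^0.8 = 20.4 cm

20.4


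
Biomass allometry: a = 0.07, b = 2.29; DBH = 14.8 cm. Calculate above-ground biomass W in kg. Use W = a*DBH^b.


Formula: W = a * DBH^b  (allometric power law)
DBH^b = 14.8^2.29 = 478.5192
W = 0.07 * 478.5192 = 33.5 kg

33.5


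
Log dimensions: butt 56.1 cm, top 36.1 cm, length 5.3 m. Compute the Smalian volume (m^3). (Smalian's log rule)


Smalian: V = (A1 + A2)/2 * L,  A = pi*(D/200)^2
A1 = pi*(56.1/200)^2 = 0.247181 m^2
A2 = pi*(36.1/200)^2 = 0.102354 m^2
V = (0.247181+0.102354)/2*5.3 = 0.9263 m^3

0.9263


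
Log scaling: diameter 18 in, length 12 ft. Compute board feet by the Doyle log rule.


Doyle: BF = (D - 4)^2 * L / 16
Adjusted diameter = 18 - 4 = 14 in
(D-4)^2 = 14^2 = 196
BF = 196 * 12 / 16 = 147 BF

147


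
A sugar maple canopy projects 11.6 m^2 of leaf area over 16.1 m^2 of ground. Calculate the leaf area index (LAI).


Formula: LAI = total leaf area / ground area  (dimensionless)
LAI = 11.6 m^2 / 16.1 m^2
LAI = 0.72

0.72


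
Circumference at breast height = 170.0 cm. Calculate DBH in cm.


Formula: DBH = C / pi
DBH = 170.0 / pi
pi = 3.14159...
DBH = 54.1 cm

54.1


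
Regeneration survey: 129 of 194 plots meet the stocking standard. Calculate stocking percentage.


Formula: Stocking % = stocked plots / total plots * 100
Stocking = 129 / 194 * 100
Stocking = 0.6649 * 100 = 66.5%

66.5


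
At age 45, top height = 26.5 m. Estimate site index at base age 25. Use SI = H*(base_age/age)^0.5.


Formula: SI = H_dom * (base_age / age)^0.5
Age ratio = 25 / 45 = 0.55556
sqrt(age_ratio) = 0.74536
SI = 26.5 * 0.74536 = 19.8 m

19.8


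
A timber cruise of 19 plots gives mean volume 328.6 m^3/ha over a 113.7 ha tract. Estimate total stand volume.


Formula: Total Volume = Mean Volume per ha * Total Area
Total Volume = 328.6 m^3/ha * 113.7 ha
Total Volume = 37362 m^3

37362


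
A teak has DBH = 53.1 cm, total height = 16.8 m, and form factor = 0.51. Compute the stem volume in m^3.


Formula: V = pi * (DBH/200)^2 * H * ff
Radius = DBH/200 = 53.1/200 = 0.2655 m
Radius^2 = 0.2655^2 = 0.07049025 m^2
V = pi * 0.07049025 * 16.8 * 0.51
V = 1.897 m^3

1.897


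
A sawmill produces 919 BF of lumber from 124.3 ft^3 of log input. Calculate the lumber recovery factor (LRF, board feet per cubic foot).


Formula: LRF = Lumber Output (BF) / Log Input (ft^3)
LRF = 919 BF / 124.3 ft^3
LRF = 7.39 BF/ft^3

7.39


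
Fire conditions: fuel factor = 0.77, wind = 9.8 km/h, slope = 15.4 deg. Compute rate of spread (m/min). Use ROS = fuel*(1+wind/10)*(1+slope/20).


Formula: ROS = fuel * (1 + wind/10) * (1 + slope/20)
Wind factor = 1 + 9.8/10 = 1.98
Slope factor = 1 + 15.4/20 = 1.77
ROS = 0.77 * 1.98 * 1.77 = 2.7 m/min

2.7


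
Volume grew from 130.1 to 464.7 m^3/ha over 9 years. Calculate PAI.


Formula: PAI = (V_T2 - V_T1) / (T2 - T1)
Volume increment = 464.7 - 130.1 = 334.6 m^3/ha
PAI = 334.6 / 9 = 37.18 m^3/ha/year

37.18


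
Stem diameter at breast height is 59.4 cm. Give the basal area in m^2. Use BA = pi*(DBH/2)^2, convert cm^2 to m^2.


Formula: BA = pi * (DBH/2)^2 / 10000  (cm^2 to m^2)
Radius = DBH/2 = 59.4/2 = 29.7 cm
BA = pi * 29.7^2 / 10000
   = 2771.1675 cm^2 / 10000
   = 0.2771 m^2

0.2771


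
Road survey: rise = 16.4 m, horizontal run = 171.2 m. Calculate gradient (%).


Formula: Gradient = rise / run * 100
Gradient = 16.4 / 171.2 * 100 = 9.6%

9.6


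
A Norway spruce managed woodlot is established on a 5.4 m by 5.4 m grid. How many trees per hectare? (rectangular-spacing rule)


Formula: TPH = 10000 m^2/ha / (spacing_x * spacing_y)
Area per tree = 5.4 m * 5.4 m = 29.16 m^2
TPH = 10000 / 29.16 = 343 trees/ha

343


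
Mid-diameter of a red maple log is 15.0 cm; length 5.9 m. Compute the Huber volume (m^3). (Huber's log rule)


Huber: V = Am * L,  Am = pi*(Dm/200)^2
Am = pi*(15.0/200)^2 = 0.017671 m^2
V = 0.017671*5.9 = 0.1043 m^3

0.1043


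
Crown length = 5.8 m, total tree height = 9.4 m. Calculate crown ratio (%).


Formula: Crown Ratio = (Crown Length / Total Height) * 100
CR = (5.8 m / 9.4 m) * 100
CR = 0.617 * 100 = 61.7%

61.7


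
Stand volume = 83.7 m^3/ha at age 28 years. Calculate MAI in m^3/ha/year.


Formula: MAI = Total Volume / Stand Age
MAI = 83.7 m^3/ha / 28 years
MAI = 2.99 m^3/ha/year

2.99


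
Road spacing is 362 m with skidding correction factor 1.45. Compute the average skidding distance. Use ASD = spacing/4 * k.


Formula: ASD = (spacing / 4) * correction
Uncorrected distance = spacing / 4 = 362 / 4 = 90.5 m
ASD = 90.5 * 1.45 = 131 m

131


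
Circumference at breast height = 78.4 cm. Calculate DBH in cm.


Formula: DBH = C / pi
DBH = 78.4 / pi
pi = 3.14159...
DBH = 25.0 cm

25.0


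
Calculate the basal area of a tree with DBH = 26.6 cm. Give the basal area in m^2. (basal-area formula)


Formula: BA = pi * (DBH/2)^2 / 10000  (cm^2 to m^2)
Radius = DBH/2 = 26.6/2 = 13.3 cm
BA = pi * 13.3^2 / 10000
   = 555.7163 cm^2 / 10000
   = 0.0556 m^2

0.0556


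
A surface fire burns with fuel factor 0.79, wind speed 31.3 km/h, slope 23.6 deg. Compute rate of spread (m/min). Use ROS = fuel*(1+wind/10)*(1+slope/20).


Formula: ROS = fuel * (1 + wind/10) * (1 + slope/20)
Wind factor = 1 + 31.3/10 = 4.13
Slope factor = 1 + 23.6/20 = 2.18
ROS = 0.79 * 4.13 * 2.18 = 7.11 m/min

7.11


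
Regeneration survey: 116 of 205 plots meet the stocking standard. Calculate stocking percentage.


Formula: Stocking % = stocked plots / total plots * 100
Stocking = 116 / 205 * 100
Stocking = 0.5659 * 100 = 56.6%

56.6


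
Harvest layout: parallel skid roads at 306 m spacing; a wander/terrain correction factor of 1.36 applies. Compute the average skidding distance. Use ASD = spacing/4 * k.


Formula: ASD = (spacing / 4) * correction
Uncorrected distance = spacing / 4 = 306 / 4 = 76.5 m
ASD = 76.5 * 1.36 = 104 m

104


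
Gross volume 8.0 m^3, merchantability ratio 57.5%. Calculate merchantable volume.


Formula: MV = V_total * (merchantable_pct / 100)
Merchantable fraction = 57.5% / 100 = 0.575
MV = 8.0 m^3 * 0.575 = 4.6 m^3

4.6


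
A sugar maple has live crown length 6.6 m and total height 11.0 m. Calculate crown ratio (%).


Formula: Crown Ratio = (Crown Length / Total Height) * 100
CR = (6.6 m / 11.0 m) * 100
CR = 0.6 * 100 = 60.0%

60.0


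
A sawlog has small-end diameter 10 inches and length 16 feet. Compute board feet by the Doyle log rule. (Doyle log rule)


Doyle: BF = (D - 4)^2 * L / 16
Adjusted diameter = 10 - 4 = 6 in
(D-4)^2 = 6^2 = 36
BF = 36 * 16 / 16 = 36 BF

36


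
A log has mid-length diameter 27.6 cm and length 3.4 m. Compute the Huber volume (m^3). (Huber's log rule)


Huber: V = Am * L,  Am = pi*(Dm/200)^2
Am = pi*(27.6/200)^2 = 0.059828 m^2
V = 0.059828*3.4 = 0.2034 m^3

0.2034


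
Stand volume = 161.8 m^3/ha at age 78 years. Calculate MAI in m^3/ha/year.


Formula: MAI = Total Volume / Stand Age
MAI = 161.8 m^3/ha / 78 years
MAI = 2.07 m^3/ha/year

2.07


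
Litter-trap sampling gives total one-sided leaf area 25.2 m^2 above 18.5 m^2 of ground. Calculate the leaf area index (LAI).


Formula: LAI = total leaf area / ground area  (dimensionless)
LAI = 25.2 m^2 / 18.5 m^2
LAI = 1.36

1.36


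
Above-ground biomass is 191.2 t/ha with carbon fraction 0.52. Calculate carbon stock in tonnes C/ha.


Formula: Carbon Stock = Biomass * Carbon Fraction
C = 191.2 t/ha * 0.52
C = 99.4 t C/ha

99.4


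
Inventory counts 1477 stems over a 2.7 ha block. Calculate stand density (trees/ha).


Formula: Stand Density = N_trees / Area_ha
Density = 1477 trees / 2.7 ha
Density = 547 trees/ha

547


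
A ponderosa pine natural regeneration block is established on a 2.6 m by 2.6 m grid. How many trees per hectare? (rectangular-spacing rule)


Formula: TPH = 10000 m^2/ha / (spacing_x * spacing_y)
Area per tree = 2.6 m * 2.6 m = 6.76 m^2
TPH = 10000 / 6.76 = 1479 trees/ha

1479


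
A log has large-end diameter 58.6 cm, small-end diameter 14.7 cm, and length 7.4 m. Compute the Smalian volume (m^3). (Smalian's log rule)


Smalian: V = (A1 + A2)/2 * L,  A = pi*(D/200)^2
A1 = pi*(58.6/200)^2 = 0.269703 m^2
A2 = pi*(14.7/200)^2 = 0.016972 m^2
V = (0.269703+0.016972)/2*7.4 = 1.0607 m^3

1.0607


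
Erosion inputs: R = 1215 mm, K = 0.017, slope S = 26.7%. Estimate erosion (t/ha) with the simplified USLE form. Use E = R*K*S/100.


Formula: E = R * K * S / 100  (simplified USLE)
R * K = 1215 * 0.017 = 20.655
E = 20.655 * 26.7 / 100 = 5.51 t/ha

5.51


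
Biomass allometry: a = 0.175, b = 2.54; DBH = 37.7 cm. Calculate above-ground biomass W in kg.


Formula: W = a * DBH^b  (allometric power law)
DBH^b = 37.7^2.54 = 10090.3686
W = 0.175 * 10090.3686 = 1765.8 kg

1765.8


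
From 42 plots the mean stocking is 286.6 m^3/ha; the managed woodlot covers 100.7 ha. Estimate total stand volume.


Formula: Total Volume = Mean Volume per ha * Total Area
Total Volume = 286.6 m^3/ha * 100.7 ha
Total Volume = 28861 m^3

28861


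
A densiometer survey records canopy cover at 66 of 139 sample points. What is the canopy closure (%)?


Formula: Canopy closure = covered points / total points * 100
Closure = 66 / 139 * 100
Closure = 0.4748 * 100 = 47.5%

47.5


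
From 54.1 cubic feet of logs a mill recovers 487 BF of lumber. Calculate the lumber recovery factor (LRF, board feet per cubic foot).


Formula: LRF = Lumber Output (BF) / Log Input (ft^3)
LRF = 487 BF / 54.1 ft^3
LRF = 9.0 BF/ft^3

9.0


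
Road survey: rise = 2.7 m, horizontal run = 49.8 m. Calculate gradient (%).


Formula: Gradient = rise / run * 100
Gradient = 2.7 / 49.8 * 100 = 5.4%

5.4


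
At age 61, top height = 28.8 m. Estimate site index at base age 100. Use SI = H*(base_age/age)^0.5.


Formula: SI = H_dom * (base_age / age)^0.5
Age ratio = 100 / 61 = 1.63934
sqrt(age_ratio) = 1.28037
SI = 28.8 * 1.28037 = 36.9 m

36.9


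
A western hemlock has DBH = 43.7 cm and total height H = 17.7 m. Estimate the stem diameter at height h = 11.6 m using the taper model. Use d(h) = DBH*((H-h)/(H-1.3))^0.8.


Taper: d(h) = DBH * ((H - h) / (H - 1.3))^0.8
Numerator = H - h = 17.7 - 11.6 = 6.1 m
Denominator = H - 1.3 = 17.7 - 1.3 = 16.4 m
Ratio = 6.1 / 16.4 = 0.37195
d = 43.7 * 0.37195^0.8 = 19.8 cm

19.8


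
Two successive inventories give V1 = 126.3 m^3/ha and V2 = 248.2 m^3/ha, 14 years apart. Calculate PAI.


Formula: PAI = (V_T2 - V_T1) / (T2 - T1)
Volume increment = 248.2 - 126.3 = 121.9 m^3/ha
PAI = 121.9 / 14 = 8.71 m^3/ha/year

8.71


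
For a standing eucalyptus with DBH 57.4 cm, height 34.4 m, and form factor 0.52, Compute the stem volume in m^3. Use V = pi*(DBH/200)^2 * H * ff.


Formula: V = pi * (DBH/200)^2 * H * ff
Radius = DBH/200 = 57.4/200 = 0.287 m
Radius^2 = 0.287^2 = 0.082369 m^2
V = pi * 0.082369 * 34.4 * 0.52
V = 4.629 m^3

4.629


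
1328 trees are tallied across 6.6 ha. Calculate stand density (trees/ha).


Formula: Stand Density = N_trees / Area_ha
Density = 1328 trees / 6.6 ha
Density = 201 trees/ha

201


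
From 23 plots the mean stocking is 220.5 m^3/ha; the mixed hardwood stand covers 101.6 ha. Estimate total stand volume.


Formula: Total Volume = Mean Volume per ha * Total Area
Total Volume = 220.5 m^3/ha * 101.6 ha
Total Volume = 22403 m^3

22403


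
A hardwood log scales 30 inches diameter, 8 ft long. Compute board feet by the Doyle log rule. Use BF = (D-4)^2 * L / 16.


Doyle: BF = (D - 4)^2 * L / 16
Adjusted diameter = 30 - 4 = 26 in
(D-4)^2 = 26^2 = 676
BF = 676 * 8 / 16 = 338 BF

338


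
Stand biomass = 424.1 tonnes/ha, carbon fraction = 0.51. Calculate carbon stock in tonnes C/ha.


Formula: Carbon Stock = Biomass * Carbon Fraction
C = 424.1 t/ha * 0.51
C = 216.3 t C/ha

216.3


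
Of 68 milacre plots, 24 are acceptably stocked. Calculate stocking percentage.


Formula: Stocking % = stocked plots / total plots * 100
Stocking = 24 / 68 * 100
Stocking = 0.3529 * 100 = 35.3%

35.3


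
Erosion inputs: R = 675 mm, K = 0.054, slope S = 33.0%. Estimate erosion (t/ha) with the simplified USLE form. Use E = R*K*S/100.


Formula: E = R * K * S / 100  (simplified USLE)
R * K = 675 * 0.054 = 36.45
E = 36.45 * 33.0 / 100 = 12.03 t/ha

12.03


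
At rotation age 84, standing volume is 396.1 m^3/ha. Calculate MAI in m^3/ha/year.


Formula: MAI = Total Volume / Stand Age
MAI = 396.1 m^3/ha / 84 years
MAI = 4.72 m^3/ha/year

4.72


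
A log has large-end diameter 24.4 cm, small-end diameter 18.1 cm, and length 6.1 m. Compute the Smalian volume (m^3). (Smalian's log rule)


Smalian: V = (A1 + A2)/2 * L,  A = pi*(D/200)^2
A1 = pi*(24.4/200)^2 = 0.046759 m^2
A2 = pi*(18.1/200)^2 = 0.02573 m^2
V = (0.046759+0.02573)/2*6.1 = 0.2211 m^3

0.2211


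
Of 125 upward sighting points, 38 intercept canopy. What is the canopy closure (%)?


Formula: Canopy closure = covered points / total points * 100
Closure = 38 / 125 * 100
Closure = 0.304 * 100 = 30.4%

30.4


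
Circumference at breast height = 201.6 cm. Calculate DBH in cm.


Formula: DBH = C / pi
DBH = 201.6 / pi
pi = 3.14159...
DBH = 64.2 cm

64.2


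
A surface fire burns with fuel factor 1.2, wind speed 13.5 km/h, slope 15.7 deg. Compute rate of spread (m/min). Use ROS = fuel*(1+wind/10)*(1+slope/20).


Formula: ROS = fuel * (1 + wind/10) * (1 + slope/20)
Wind factor = 1 + 13.5/10 = 2.35
Slope factor = 1 + 15.7/20 = 1.785
ROS = 1.2 * 2.35 * 1.785 = 5.03 m/min

5.03


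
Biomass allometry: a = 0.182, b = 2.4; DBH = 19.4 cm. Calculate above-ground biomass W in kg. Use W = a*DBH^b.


Formula: W = a * DBH^b  (allometric power law)
DBH^b = 19.4^2.4 = 1232.3219
W = 0.182 * 1232.3219 = 224.3 kg

224.3


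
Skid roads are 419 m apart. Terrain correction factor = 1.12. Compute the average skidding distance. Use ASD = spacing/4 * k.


Formula: ASD = (spacing / 4) * correction
Uncorrected distance = spacing / 4 = 419 / 4 = 104.75 m
ASD = 104.75 * 1.12 = 117 m

117


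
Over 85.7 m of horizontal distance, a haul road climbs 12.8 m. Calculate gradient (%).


Formula: Gradient = rise / run * 100
Gradient = 12.8 / 85.7 * 100 = 14.9%

14.9


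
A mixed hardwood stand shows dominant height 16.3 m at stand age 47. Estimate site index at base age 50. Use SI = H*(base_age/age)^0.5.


Formula: SI = H_dom * (base_age / age)^0.5
Age ratio = 50 / 47 = 1.06383
sqrt(age_ratio) = 1.03142
SI = 16.3 * 1.03142 = 16.8 m

16.8


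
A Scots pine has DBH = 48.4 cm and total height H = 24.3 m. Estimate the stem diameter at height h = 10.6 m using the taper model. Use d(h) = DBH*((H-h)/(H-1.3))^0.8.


Taper: d(h) = DBH * ((H - h) / (H - 1.3))^0.8
Numerator = H - h = 24.3 - 10.6 = 13.7 m
Denominator = H - 1.3 = 24.3 - 1.3 = 23.0 m
Ratio = 13.7 / 23.0 = 0.59565
d = 48.4 * 0.59565^0.8 = 32.0 cm

32.0


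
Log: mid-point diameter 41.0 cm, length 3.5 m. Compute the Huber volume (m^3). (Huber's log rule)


Huber: V = Am * L,  Am = pi*(Dm/200)^2
Am = pi*(41.0/200)^2 = 0.132025 m^2
V = 0.132025*3.5 = 0.4621 m^3

0.4621


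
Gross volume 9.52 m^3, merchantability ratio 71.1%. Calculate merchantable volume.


Formula: MV = V_total * (merchantable_pct / 100)
Merchantable fraction = 71.1% / 100 = 0.711
MV = 9.52 m^3 * 0.711 = 6.769 m^3

6.769


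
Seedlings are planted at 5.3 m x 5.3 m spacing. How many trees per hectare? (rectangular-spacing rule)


Formula: TPH = 10000 m^2/ha / (spacing_x * spacing_y)
Area per tree = 5.3 m * 5.3 m = 28.09 m^2
TPH = 10000 / 28.09 = 356 trees/ha

356


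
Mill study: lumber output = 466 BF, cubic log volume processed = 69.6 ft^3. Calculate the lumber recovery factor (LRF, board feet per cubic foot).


Formula: LRF = Lumber Output (BF) / Log Input (ft^3)
LRF = 466 BF / 69.6 ft^3
LRF = 6.7 BF/ft^3

6.7


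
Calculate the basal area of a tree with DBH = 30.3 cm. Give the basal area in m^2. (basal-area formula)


Formula: BA = pi * (DBH/2)^2 / 10000  (cm^2 to m^2)
Radius = DBH/2 = 30.3/2 = 15.15 cm
BA = pi * 15.15^2 / 10000
   = 721.0662 cm^2 / 10000
   = 0.0721 m^2

0.0721


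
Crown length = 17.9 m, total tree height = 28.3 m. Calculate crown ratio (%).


Formula: Crown Ratio = (Crown Length / Total Height) * 100
CR = (17.9 m / 28.3 m) * 100
CR = 0.6325 * 100 = 63.3%

63.3


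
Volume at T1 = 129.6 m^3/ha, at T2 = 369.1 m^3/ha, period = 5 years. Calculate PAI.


Formula: PAI = (V_T2 - V_T1) / (T2 - T1)
Volume increment = 369.1 - 129.6 = 239.5 m^3/ha
PAI = 239.5 / 5 = 47.9 m^3/ha/year

47.9


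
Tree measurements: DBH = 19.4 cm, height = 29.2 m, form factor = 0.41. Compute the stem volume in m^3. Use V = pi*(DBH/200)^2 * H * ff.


Formula: V = pi * (DBH/200)^2 * H * ff
Radius = DBH/200 = 19.4/200 = 0.097 m
Radius^2 = 0.097^2 = 0.009409 m^2
V = pi * 0.009409 * 29.2 * 0.41
V = 0.354 m^3

0.354


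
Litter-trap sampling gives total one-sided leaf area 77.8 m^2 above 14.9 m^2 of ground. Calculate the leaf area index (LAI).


Formula: LAI = total leaf area / ground area  (dimensionless)
LAI = 77.8 m^2 / 14.9 m^2
LAI = 5.22

5.22


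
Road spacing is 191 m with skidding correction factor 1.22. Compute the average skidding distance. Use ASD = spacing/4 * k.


Formula: ASD = (spacing / 4) * correction
Uncorrected distance = spacing / 4 = 191 / 4 = 47.75 m
ASD = 47.75 * 1.22 = 58 m

58


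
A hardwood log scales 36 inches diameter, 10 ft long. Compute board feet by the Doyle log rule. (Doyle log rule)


Doyle: BF = (D - 4)^2 * L / 16
Adjusted diameter = 36 - 4 = 32 in
(D-4)^2 = 32^2 = 1024
BF = 1024 * 10 / 16 = 640 BF

640


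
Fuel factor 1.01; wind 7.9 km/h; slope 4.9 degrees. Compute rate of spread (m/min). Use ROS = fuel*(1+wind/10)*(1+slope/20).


Formula: ROS = fuel * (1 + wind/10) * (1 + slope/20)
Wind factor = 1 + 7.9/10 = 1.79
Slope factor = 1 + 4.9/20 = 1.245
ROS = 1.01 * 1.79 * 1.245 = 2.25 m/min

2.25


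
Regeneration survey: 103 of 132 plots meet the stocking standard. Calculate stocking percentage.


Formula: Stocking % = stocked plots / total plots * 100
Stocking = 103 / 132 * 100
Stocking = 0.7803 * 100 = 78.0%

78.0


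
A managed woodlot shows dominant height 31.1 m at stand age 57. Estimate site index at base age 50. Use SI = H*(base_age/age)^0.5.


Formula: SI = H_dom * (base_age / age)^0.5
Age ratio = 50 / 57 = 0.87719
sqrt(age_ratio) = 0.93659
SI = 31.1 * 0.93659 = 29.1 m

29.1


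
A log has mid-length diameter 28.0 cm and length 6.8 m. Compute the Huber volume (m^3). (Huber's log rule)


Huber: V = Am * L,  Am = pi*(Dm/200)^2
Am = pi*(28.0/200)^2 = 0.061575 m^2
V = 0.061575*6.8 = 0.4187 m^3

0.4187


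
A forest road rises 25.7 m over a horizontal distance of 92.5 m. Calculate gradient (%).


Formula: Gradient = rise / run * 100
Gradient = 25.7 / 92.5 * 100 = 27.8%

27.8


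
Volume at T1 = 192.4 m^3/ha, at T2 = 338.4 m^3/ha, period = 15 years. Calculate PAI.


Formula: PAI = (V_T2 - V_T1) / (T2 - T1)
Volume increment = 338.4 - 192.4 = 146.0 m^3/ha
PAI = 146.0 / 15 = 9.73 m^3/ha/year

9.73


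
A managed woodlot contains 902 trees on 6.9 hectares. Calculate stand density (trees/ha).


Formula: Stand Density = N_trees / Area_ha
Density = 902 trees / 6.9 ha
Density = 131 trees/ha

131


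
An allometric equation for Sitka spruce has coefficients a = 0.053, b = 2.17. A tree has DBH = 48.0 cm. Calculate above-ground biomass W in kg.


Formula: W = a * DBH^b  (allometric power law)
DBH^b = 48.0^2.17 = 4449.3184
W = 0.053 * 4449.3184 = 235.8 kg

235.8


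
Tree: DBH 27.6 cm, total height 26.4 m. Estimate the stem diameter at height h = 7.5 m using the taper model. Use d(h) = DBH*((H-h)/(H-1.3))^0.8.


Taper: d(h) = DBH * ((H - h) / (H - 1.3))^0.8
Numerator = H - h = 26.4 - 7.5 = 18.9 m
Denominator = H - 1.3 = 26.4 - 1.3 = 25.1 m
Ratio = 18.9 / 25.1 = 0.75299
d = 27.6 * 0.75299^0.8 = 22.0 cm

22.0


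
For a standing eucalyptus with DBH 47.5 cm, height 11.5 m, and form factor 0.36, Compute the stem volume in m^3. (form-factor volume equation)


Formula: V = pi * (DBH/200)^2 * H * ff
Radius = DBH/200 = 47.5/200 = 0.2375 m
Radius^2 = 0.2375^2 = 0.05640625 m^2
V = pi * 0.05640625 * 11.5 * 0.36
V = 0.734 m^3

0.734


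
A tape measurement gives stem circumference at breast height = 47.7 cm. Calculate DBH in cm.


Formula: DBH = C / pi
DBH = 47.7 / pi
pi = 3.14159...
DBH = 15.2 cm

15.2


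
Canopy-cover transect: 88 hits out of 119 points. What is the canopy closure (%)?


Formula: Canopy closure = covered points / total points * 100
Closure = 88 / 119 * 100
Closure = 0.7395 * 100 = 73.9%

73.9


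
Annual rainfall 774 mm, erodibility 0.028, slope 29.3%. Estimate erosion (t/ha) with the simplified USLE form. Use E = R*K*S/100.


Formula: E = R * K * S / 100  (simplified USLE)
R * K = 774 * 0.028 = 21.672
E = 21.672 * 29.3 / 100 = 6.35 t/ha

6.35


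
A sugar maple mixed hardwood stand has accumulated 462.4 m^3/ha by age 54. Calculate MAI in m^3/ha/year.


Formula: MAI = Total Volume / Stand Age
MAI = 462.4 m^3/ha / 54 years
MAI = 8.56 m^3/ha/year

8.56


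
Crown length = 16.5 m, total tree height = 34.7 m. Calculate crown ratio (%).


Formula: Crown Ratio = (Crown Length / Total Height) * 100
CR = (16.5 m / 34.7 m) * 100
CR = 0.4755 * 100 = 47.6%

47.6


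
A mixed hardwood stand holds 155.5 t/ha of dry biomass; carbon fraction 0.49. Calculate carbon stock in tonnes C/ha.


Formula: Carbon Stock = Biomass * Carbon Fraction
C = 155.5 t/ha * 0.49
C = 76.2 t C/ha

76.2


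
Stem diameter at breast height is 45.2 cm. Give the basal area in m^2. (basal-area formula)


Formula: BA = pi * (DBH/2)^2 / 10000  (cm^2 to m^2)
Radius = DBH/2 = 45.2/2 = 22.6 cm
BA = pi * 22.6^2 / 10000
   = 1604.5999 cm^2 / 10000
   = 0.1605 m^2

0.1605


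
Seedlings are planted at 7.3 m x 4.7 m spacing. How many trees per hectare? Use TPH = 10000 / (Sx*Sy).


Formula: TPH = 10000 m^2/ha / (spacing_x * spacing_y)
Area per tree = 7.3 m * 4.7 m = 34.31 m^2
TPH = 10000 / 34.31 = 291 trees/ha

291


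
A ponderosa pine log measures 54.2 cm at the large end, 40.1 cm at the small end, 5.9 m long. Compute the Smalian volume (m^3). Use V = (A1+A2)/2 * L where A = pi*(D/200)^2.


Smalian: V = (A1 + A2)/2 * L,  A = pi*(D/200)^2
A1 = pi*(54.2/200)^2 = 0.230722 m^2
A2 = pi*(40.1/200)^2 = 0.126293 m^2
V = (0.230722+0.126293)/2*5.9 = 1.0532 m^3

1.0532


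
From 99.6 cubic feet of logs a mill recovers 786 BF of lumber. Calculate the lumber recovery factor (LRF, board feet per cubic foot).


Formula: LRF = Lumber Output (BF) / Log Input (ft^3)
LRF = 786 BF / 99.6 ft^3
LRF = 7.89 BF/ft^3

7.89


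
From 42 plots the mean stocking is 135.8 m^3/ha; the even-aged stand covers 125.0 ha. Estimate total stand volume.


Formula: Total Volume = Mean Volume per ha * Total Area
Total Volume = 135.8 m^3/ha * 125.0 ha
Total Volume = 16975 m^3

16975


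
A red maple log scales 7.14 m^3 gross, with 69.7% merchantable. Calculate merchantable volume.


Formula: MV = V_total * (merchantable_pct / 100)
Merchantable fraction = 69.7% / 100 = 0.697
MV = 7.14 m^3 * 0.697 = 4.977 m^3

4.977


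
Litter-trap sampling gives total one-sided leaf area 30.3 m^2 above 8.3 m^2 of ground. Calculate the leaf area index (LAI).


Formula: LAI = total leaf area / ground area  (dimensionless)
LAI = 30.3 m^2 / 8.3 m^2
LAI = 3.65

3.65


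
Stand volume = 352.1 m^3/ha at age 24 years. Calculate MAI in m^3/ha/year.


Formula: MAI = Total Volume / Stand Age
MAI = 352.1 m^3/ha / 24 years
MAI = 14.67 m^3/ha/year

14.67


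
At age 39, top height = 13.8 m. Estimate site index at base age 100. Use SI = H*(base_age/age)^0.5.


Formula: SI = H_dom * (base_age / age)^0.5
Age ratio = 100 / 39 = 2.5641
sqrt(age_ratio) = 1.60128
SI = 13.8 * 1.60128 = 22.1 m

22.1


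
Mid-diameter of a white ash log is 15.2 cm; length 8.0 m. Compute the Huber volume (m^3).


Huber: V = Am * L,  Am = pi*(Dm/200)^2
Am = pi*(15.2/200)^2 = 0.018146 m^2
V = 0.018146*8.0 = 0.1452 m^3

0.1452


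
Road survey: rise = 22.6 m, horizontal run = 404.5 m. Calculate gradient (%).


Formula: Gradient = rise / run * 100
Gradient = 22.6 / 404.5 * 100 = 5.6%

5.6


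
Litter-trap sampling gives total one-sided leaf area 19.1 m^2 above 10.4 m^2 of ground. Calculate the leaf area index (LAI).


Formula: LAI = total leaf area / ground area  (dimensionless)
LAI = 19.1 m^2 / 10.4 m^2
LAI = 1.84

1.84


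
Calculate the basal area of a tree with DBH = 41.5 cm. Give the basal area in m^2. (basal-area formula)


Formula: BA = pi * (DBH/2)^2 / 10000  (cm^2 to m^2)
Radius = DBH/2 = 41.5/2 = 20.75 cm
BA = pi * 20.75^2 / 10000
   = 1352.652 cm^2 / 10000
   = 0.1353 m^2

0.1353


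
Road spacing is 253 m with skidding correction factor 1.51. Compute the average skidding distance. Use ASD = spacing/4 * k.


Formula: ASD = (spacing / 4) * correction
Uncorrected distance = spacing / 4 = 253 / 4 = 63.25 m
ASD = 63.25 * 1.51 = 96 m

96


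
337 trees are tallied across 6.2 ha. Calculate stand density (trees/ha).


Formula: Stand Density = N_trees / Area_ha
Density = 337 trees / 6.2 ha
Density = 54 trees/ha

54


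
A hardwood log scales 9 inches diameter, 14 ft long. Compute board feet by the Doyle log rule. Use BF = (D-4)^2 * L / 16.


Doyle: BF = (D - 4)^2 * L / 16
Adjusted diameter = 9 - 4 = 5 in
(D-4)^2 = 5^2 = 25
BF = 25 * 14 / 16 = 22 BF

22


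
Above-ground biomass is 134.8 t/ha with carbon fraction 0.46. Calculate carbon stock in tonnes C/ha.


Formula: Carbon Stock = Biomass * Carbon Fraction
C = 134.8 t/ha * 0.46
C = 62.0 t C/ha

62.0


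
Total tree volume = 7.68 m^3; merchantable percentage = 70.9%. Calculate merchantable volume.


Formula: MV = V_total * (merchantable_pct / 100)
Merchantable fraction = 70.9% / 100 = 0.709
MV = 7.68 m^3 * 0.709 = 5.445 m^3

5.445


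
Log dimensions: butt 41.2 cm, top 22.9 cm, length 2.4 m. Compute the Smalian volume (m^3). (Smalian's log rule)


Smalian: V = (A1 + A2)/2 * L,  A = pi*(D/200)^2
A1 = pi*(41.2/200)^2 = 0.133317 m^2
A2 = pi*(22.9/200)^2 = 0.041187 m^2
V = (0.133317+0.041187)/2*2.4 = 0.2094 m^3

0.2094


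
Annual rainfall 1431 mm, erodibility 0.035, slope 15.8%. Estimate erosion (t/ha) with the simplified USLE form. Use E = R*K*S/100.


Formula: E = R * K * S / 100  (simplified USLE)
R * K = 1431 * 0.035 = 50.085
E = 50.085 * 15.8 / 100 = 7.91 t/ha

7.91


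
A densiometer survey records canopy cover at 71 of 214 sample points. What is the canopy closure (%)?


Formula: Canopy closure = covered points / total points * 100
Closure = 71 / 214 * 100
Closure = 0.3318 * 100 = 33.2%

33.2


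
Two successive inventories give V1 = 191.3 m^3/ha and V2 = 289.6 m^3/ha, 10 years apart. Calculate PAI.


Formula: PAI = (V_T2 - V_T1) / (T2 - T1)
Volume increment = 289.6 - 191.3 = 98.3 m^3/ha
PAI = 98.3 / 10 = 9.83 m^3/ha/year

9.83


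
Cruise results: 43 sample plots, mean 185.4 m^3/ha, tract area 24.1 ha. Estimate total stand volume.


Formula: Total Volume = Mean Volume per ha * Total Area
Total Volume = 185.4 m^3/ha * 24.1 ha
Total Volume = 4468 m^3

4468


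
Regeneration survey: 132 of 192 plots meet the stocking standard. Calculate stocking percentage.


Formula: Stocking % = stocked plots / total plots * 100
Stocking = 132 / 192 * 100
Stocking = 0.6875 * 100 = 68.8%

68.8


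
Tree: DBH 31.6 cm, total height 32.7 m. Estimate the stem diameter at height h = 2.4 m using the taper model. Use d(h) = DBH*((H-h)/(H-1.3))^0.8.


Taper: d(h) = DBH * ((H - h) / (H - 1.3))^0.8
Numerator = H - h = 32.7 - 2.4 = 30.3 m
Denominator = H - 1.3 = 32.7 - 1.3 = 31.4 m
Ratio = 30.3 / 31.4 = 0.96497
d = 31.6 * 0.96497^0.8 = 30.7 cm

30.7


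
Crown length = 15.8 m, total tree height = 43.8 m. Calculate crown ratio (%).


Formula: Crown Ratio = (Crown Length / Total Height) * 100
CR = (15.8 m / 43.8 m) * 100
CR = 0.3607 * 100 = 36.1%

36.1


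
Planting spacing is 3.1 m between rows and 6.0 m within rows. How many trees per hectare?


Formula: TPH = 10000 m^2/ha / (spacing_x * spacing_y)
Area per tree = 3.1 m * 6.0 m = 18.6 m^2
TPH = 10000 / 18.6 = 538 trees/ha

538


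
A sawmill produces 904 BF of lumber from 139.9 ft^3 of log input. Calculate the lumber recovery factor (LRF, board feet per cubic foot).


Formula: LRF = Lumber Output (BF) / Log Input (ft^3)
LRF = 904 BF / 139.9 ft^3
LRF = 6.46 BF/ft^3

6.46


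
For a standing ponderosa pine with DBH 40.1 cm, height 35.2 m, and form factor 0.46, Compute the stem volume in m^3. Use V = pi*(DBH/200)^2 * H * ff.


Formula: V = pi * (DBH/200)^2 * H * ff
Radius = DBH/200 = 40.1/200 = 0.2005 m
Radius^2 = 0.2005^2 = 0.04020025 m^2
V = pi * 0.04020025 * 35.2 * 0.46
V = 2.045 m^3

2.045


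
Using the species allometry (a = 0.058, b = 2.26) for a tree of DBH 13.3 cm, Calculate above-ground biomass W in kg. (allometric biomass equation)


Formula: W = a * DBH^b  (allometric power law)
DBH^b = 13.3^2.26 = 346.6608
W = 0.058 * 346.6608 = 20.1 kg

20.1


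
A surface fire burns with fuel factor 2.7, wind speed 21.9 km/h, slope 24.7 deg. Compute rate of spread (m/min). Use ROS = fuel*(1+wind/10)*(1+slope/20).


Formula: ROS = fuel * (1 + wind/10) * (1 + slope/20)
Wind factor = 1 + 21.9/10 = 3.19
Slope factor = 1 + 24.7/20 = 2.235
ROS = 2.7 * 3.19 * 2.235 = 19.25 m/min

19.25
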